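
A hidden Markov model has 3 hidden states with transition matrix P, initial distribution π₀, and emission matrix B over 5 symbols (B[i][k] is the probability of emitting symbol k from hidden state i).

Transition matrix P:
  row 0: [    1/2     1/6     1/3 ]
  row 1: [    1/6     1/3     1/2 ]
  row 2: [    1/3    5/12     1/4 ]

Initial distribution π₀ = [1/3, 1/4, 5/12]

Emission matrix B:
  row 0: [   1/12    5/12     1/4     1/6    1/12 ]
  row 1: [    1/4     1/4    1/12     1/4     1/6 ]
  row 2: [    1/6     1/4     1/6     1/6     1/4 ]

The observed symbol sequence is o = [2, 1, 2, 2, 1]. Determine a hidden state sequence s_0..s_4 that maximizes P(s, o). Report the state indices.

path = [0, 0, 0, 0, 0]

t=0: δ = [8.333e-02, 2.083e-02, 6.944e-02]  (obs o_0=2)
t=1: δ = [1.736e-02, 7.234e-03, 6.944e-03]  ψ = [0, 2, 0]  (obs o_1=1)
t=2: δ = [2.170e-03, 2.411e-04, 9.645e-04]  ψ = [0, 0, 0]  (obs o_2=2)
t=3: δ = [2.713e-04, 3.349e-05, 1.206e-04]  ψ = [0, 2, 0]  (obs o_3=2)
t=4: δ = [5.651e-05, 1.256e-05, 2.261e-05]  ψ = [0, 2, 0]  (obs o_4=1)
backtrack: best end state = 0; path = [0, 0, 0, 0, 0]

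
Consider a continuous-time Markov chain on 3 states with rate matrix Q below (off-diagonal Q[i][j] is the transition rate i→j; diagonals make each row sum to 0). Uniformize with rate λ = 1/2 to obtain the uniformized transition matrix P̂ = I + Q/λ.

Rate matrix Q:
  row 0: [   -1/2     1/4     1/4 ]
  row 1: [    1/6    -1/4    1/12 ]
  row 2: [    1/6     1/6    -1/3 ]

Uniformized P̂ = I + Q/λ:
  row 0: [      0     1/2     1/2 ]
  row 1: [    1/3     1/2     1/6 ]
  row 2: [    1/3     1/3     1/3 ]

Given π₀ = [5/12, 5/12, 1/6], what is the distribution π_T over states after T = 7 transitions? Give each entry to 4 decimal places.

t=0: π = [0.4167, 0.4167, 0.1667]
t=1: π = [0.1944, 0.4722, 0.3333]
t=2: π = [0.2685, 0.4444, 0.2870]
t=3: π = [0.2438, 0.4522, 0.3040]
t=4: π = [0.2521, 0.4493, 0.2986]
t=5: π = [0.2493, 0.4502, 0.3005]
t=6: π = [0.2502, 0.4499, 0.2998]
t=7: π = [0.2499, 0.4500, 0.3001]

π = [0.2499, 0.4500, 0.3001]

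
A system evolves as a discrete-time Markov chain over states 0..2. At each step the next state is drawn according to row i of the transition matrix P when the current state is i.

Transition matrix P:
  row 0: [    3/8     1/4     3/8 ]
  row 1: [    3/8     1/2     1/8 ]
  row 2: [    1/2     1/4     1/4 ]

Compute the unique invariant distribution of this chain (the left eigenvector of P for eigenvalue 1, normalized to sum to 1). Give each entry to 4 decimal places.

π = [0.4074, 0.3333, 0.2593]

Balance equations π_j = Σ_i π_i·P[i][j]:
  π_0 = 3/8·π_0 + 3/8·π_1 + 1/2·π_2
  π_1 = 1/4·π_0 + 1/2·π_1 + 1/4·π_2
  normalize: π_0 + π_1 + π_2 = 1
Solving the linear system gives exactly π = [11/27, 1/3, 7/27].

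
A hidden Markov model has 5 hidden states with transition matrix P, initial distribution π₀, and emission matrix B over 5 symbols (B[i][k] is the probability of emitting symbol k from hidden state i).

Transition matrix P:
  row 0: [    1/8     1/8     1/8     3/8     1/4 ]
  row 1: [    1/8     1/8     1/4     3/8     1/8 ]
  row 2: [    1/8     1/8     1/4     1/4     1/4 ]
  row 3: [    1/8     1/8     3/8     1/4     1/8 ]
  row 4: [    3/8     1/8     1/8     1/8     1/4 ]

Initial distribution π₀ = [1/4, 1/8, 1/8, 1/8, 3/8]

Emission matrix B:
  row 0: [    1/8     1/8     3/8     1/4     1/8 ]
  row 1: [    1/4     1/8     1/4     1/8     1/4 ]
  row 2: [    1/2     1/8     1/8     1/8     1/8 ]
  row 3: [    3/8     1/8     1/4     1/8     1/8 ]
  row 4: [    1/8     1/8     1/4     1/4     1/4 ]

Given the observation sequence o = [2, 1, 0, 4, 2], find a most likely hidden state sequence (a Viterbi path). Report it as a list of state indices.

t=0: δ = [9.375e-02, 3.125e-02, 1.562e-02, 3.125e-02, 9.375e-02]  (obs o_0=2)
t=1: δ = [4.395e-03, 1.465e-03, 1.465e-03, 4.395e-03, 2.930e-03]  ψ = [4, 0, 0, 0, 0]  (obs o_1=1)
t=2: δ = [1.373e-04, 1.373e-04, 8.240e-04, 6.180e-04, 1.373e-04]  ψ = [4, 0, 3, 0, 0]  (obs o_2=0)
t=3: δ = [1.287e-05, 2.575e-05, 2.897e-05, 2.575e-05, 5.150e-05]  ψ = [2, 2, 3, 2, 2]  (obs o_3=4)
t=4: δ = [7.242e-06, 1.609e-06, 1.207e-06, 2.414e-06, 3.219e-06]  ψ = [4, 4, 3, 1, 4]  (obs o_4=2)
backtrack: best end state = 0; path = [0, 3, 2, 4, 0]

path = [0, 3, 2, 4, 0]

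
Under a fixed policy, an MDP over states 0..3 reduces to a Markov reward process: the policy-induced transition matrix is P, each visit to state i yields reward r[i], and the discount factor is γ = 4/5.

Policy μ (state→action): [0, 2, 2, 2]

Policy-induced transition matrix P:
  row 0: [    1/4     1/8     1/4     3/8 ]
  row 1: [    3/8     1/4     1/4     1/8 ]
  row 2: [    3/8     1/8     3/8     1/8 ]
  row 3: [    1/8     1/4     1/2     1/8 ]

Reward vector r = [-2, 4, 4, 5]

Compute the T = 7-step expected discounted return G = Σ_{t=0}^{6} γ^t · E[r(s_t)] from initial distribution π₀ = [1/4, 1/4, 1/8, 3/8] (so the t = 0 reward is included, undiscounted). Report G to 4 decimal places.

t=0: π = [0.2500, 0.2500, 0.1250, 0.3750], E[r] = 2.8750, γ^t·E[r] = 2.875000, running G = 2.875000
t=1: π = [0.2500, 0.2031, 0.3594, 0.1875], E[r] = 2.6875, γ^t·E[r] = 2.150000, running G = 5.025000
t=2: π = [0.2969, 0.1738, 0.3418, 0.1875], E[r] = 2.4063, γ^t·E[r] = 1.540000, running G = 6.565000
t=3: π = [0.2910, 0.1702, 0.3396, 0.1992], E[r] = 2.4531, γ^t·E[r] = 1.256000, running G = 7.821000
t=4: π = [0.2888, 0.1712, 0.3423, 0.1978], E[r] = 2.4648, γ^t·E[r] = 1.009600, running G = 8.830600
t=5: π = [0.2895, 0.1711, 0.3422, 0.1972], E[r] = 2.4604, γ^t·E[r] = 0.806240, running G = 9.636840
t=6: π = [0.2895, 0.1710, 0.3421, 0.1974], E[r] = 2.4603, γ^t·E[r] = 0.644944, running G = 10.281784

G = 10.2818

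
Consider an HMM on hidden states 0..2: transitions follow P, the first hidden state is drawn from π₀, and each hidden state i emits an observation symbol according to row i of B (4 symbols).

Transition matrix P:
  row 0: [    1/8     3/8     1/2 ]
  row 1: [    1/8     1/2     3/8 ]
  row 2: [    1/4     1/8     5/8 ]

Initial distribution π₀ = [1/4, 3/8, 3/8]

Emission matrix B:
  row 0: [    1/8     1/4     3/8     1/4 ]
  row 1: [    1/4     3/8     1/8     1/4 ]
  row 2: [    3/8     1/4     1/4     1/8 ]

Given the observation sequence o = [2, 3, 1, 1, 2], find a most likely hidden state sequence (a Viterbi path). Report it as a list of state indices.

path = [0, 1, 1, 1, 2]

t=0: δ = [9.375e-02, 4.688e-02, 9.375e-02]  (obs o_0=2)
t=1: δ = [5.859e-03, 8.789e-03, 7.324e-03]  ψ = [2, 0, 2]  (obs o_1=3)
t=2: δ = [4.578e-04, 1.648e-03, 1.144e-03]  ψ = [2, 1, 2]  (obs o_2=1)
t=3: δ = [7.153e-05, 3.090e-04, 1.788e-04]  ψ = [2, 1, 2]  (obs o_3=1)
t=4: δ = [1.676e-05, 1.931e-05, 2.897e-05]  ψ = [2, 1, 1]  (obs o_4=2)
backtrack: best end state = 2; path = [0, 1, 1, 1, 2]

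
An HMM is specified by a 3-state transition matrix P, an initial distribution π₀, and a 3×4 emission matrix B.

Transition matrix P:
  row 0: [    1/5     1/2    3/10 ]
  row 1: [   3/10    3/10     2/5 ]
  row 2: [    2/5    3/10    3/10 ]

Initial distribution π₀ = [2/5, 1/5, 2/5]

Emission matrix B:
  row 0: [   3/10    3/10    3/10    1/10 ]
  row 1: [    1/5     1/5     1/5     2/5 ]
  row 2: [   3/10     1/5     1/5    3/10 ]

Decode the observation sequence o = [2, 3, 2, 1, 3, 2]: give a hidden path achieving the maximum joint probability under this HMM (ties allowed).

path = [0, 1, 2, 0, 1, 0]

t=0: δ = [1.200e-01, 4.000e-02, 8.000e-02]  (obs o_0=2)
t=1: δ = [3.200e-03, 2.400e-02, 1.080e-02]  ψ = [2, 0, 0]  (obs o_1=3)
t=2: δ = [2.160e-03, 1.440e-03, 1.920e-03]  ψ = [1, 1, 1]  (obs o_2=2)
t=3: δ = [2.304e-04, 2.160e-04, 1.296e-04]  ψ = [2, 0, 0]  (obs o_3=1)
t=4: δ = [6.480e-06, 4.608e-05, 2.592e-05]  ψ = [1, 0, 1]  (obs o_4=3)
t=5: δ = [4.147e-06, 2.765e-06, 3.686e-06]  ψ = [1, 1, 1]  (obs o_5=2)
backtrack: best end state = 0; path = [0, 1, 2, 0, 1, 0]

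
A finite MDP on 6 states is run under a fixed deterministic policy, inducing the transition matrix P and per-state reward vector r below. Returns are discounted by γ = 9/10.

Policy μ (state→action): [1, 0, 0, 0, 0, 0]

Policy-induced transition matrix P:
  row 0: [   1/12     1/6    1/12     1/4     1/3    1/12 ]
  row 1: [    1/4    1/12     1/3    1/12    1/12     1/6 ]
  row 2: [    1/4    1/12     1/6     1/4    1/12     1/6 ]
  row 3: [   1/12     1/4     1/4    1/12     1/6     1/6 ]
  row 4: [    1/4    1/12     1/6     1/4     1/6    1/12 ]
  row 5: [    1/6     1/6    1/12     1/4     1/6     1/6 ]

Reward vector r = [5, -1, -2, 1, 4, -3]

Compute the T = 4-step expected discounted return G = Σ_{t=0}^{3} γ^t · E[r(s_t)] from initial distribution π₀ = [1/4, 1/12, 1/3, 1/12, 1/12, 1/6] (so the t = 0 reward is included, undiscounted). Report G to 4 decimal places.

G = 2.5611

t=0: π = [0.2500, 0.0833, 0.3333, 0.0833, 0.0833, 0.1667], E[r] = 0.4167, γ^t·E[r] = 0.416667, running G = 0.416667
t=1: π = [0.1806, 0.1319, 0.1528, 0.2222, 0.1736, 0.1389], E[r] = 0.9653, γ^t·E[r] = 0.868750, running G = 1.285417
t=2: π = [0.1713, 0.1470, 0.1806, 0.1910, 0.1730, 0.1372], E[r] = 0.8200, γ^t·E[r] = 0.664219, running G = 1.949635
t=3: π = [0.1782, 0.1409, 0.1814, 0.1937, 0.1679, 0.1380], E[r] = 0.8388, γ^t·E[r] = 0.611473, running G = 2.561108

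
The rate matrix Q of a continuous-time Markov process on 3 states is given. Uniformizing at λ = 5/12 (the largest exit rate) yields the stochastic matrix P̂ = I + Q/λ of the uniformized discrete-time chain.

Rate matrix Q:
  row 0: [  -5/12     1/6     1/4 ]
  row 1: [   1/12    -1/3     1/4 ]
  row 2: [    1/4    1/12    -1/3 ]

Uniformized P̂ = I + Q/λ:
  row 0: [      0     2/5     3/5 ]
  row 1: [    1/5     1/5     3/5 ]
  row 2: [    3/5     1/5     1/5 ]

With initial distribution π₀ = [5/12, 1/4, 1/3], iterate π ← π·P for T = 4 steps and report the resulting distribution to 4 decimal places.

t=0: π = [0.4167, 0.2500, 0.3333]
t=1: π = [0.2500, 0.2833, 0.4667]
t=2: π = [0.3367, 0.2500, 0.4133]
t=3: π = [0.2980, 0.2673, 0.4347]
t=4: π = [0.3143, 0.2596, 0.4261]

π = [0.3143, 0.2596, 0.4261]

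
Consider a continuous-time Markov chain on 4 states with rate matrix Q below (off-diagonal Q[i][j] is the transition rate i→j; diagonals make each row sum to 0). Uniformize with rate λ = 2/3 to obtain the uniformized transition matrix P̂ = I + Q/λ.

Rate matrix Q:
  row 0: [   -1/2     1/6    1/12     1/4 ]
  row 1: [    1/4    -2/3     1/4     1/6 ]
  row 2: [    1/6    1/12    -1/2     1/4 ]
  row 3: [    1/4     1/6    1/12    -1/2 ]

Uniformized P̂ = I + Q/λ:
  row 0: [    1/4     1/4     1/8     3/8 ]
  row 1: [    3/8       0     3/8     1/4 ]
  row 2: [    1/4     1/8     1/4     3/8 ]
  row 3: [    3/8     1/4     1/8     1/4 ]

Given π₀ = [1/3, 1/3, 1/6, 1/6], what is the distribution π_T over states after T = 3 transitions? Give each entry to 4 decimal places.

π = [0.3128, 0.1800, 0.1950, 0.3122]

t=0: π = [0.3333, 0.3333, 0.1667, 0.1667]
t=1: π = [0.3125, 0.1458, 0.2292, 0.3125]
t=2: π = [0.3073, 0.1849, 0.1901, 0.3177]
t=3: π = [0.3128, 0.1800, 0.1950, 0.3122]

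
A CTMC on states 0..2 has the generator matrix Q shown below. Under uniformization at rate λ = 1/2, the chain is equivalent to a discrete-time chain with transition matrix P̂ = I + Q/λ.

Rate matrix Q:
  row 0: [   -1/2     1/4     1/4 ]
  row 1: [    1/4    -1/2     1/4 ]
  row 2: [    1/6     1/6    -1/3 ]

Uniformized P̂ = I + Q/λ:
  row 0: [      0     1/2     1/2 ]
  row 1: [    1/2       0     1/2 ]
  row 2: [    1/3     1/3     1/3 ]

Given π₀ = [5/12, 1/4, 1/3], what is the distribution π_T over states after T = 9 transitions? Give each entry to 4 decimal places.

π = [0.2856, 0.2859, 0.4286]

t=0: π = [0.4167, 0.2500, 0.3333]
t=1: π = [0.2361, 0.3194, 0.4444]
t=2: π = [0.3079, 0.2662, 0.4259]
t=3: π = [0.2751, 0.2959, 0.4290]
t=4: π = [0.2910, 0.2805, 0.4285]
t=5: π = [0.2831, 0.2883, 0.4286]
t=6: π = [0.2870, 0.2844, 0.4286]
t=7: π = [0.2851, 0.2864, 0.4286]
t=8: π = [0.2860, 0.2854, 0.4286]
t=9: π = [0.2856, 0.2859, 0.4286]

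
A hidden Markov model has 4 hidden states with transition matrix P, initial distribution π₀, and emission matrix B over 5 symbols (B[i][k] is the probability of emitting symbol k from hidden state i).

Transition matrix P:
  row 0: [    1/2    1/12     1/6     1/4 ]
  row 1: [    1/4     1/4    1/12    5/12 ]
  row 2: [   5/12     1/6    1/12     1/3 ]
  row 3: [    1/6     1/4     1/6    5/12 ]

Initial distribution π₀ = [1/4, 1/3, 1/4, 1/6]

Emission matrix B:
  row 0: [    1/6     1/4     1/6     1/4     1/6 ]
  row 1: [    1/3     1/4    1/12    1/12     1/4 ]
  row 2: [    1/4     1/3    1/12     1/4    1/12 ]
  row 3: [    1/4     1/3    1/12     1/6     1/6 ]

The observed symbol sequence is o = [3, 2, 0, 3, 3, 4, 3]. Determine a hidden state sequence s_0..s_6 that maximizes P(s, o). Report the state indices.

path = [0, 0, 0, 0, 0, 0, 0]

t=0: δ = [6.250e-02, 2.778e-02, 6.250e-02, 2.778e-02]  (obs o_0=3)
t=1: δ = [5.208e-03, 8.681e-04, 8.681e-04, 1.736e-03]  ψ = [0, 2, 0, 2]  (obs o_1=2)
t=2: δ = [4.340e-04, 1.447e-04, 2.170e-04, 3.255e-04]  ψ = [0, 0, 0, 0]  (obs o_2=0)
t=3: δ = [5.425e-05, 6.782e-06, 1.808e-05, 2.261e-05]  ψ = [0, 3, 0, 3]  (obs o_3=3)
t=4: δ = [6.782e-06, 4.710e-07, 2.261e-06, 2.261e-06]  ψ = [0, 3, 0, 0]  (obs o_4=3)
t=5: δ = [5.651e-07, 1.413e-07, 9.419e-08, 2.826e-07]  ψ = [0, 0, 0, 0]  (obs o_5=4)
t=6: δ = [7.064e-08, 5.887e-09, 2.355e-08, 2.355e-08]  ψ = [0, 3, 0, 0]  (obs o_6=3)
backtrack: best end state = 0; path = [0, 0, 0, 0, 0, 0, 0]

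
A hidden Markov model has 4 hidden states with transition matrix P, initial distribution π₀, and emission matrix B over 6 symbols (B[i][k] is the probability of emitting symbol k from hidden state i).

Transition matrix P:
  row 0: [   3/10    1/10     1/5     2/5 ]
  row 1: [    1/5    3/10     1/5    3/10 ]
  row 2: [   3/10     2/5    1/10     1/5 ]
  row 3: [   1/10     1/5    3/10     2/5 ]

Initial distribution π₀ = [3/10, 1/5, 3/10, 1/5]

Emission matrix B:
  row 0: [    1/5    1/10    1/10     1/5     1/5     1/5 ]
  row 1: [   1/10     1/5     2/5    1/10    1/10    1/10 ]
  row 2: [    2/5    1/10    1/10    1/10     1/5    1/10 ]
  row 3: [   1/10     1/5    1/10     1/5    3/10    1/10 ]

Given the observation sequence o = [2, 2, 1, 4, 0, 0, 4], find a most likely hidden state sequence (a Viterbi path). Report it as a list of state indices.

path = [1, 1, 3, 3, 2, 0, 3]

t=0: δ = [3.000e-02, 8.000e-02, 3.000e-02, 2.000e-02]  (obs o_0=2)
t=1: δ = [1.600e-03, 9.600e-03, 1.600e-03, 2.400e-03]  ψ = [1, 1, 1, 1]  (obs o_1=2)
t=2: δ = [1.920e-04, 5.760e-04, 1.920e-04, 5.760e-04]  ψ = [1, 1, 1, 1]  (obs o_2=1)
t=3: δ = [2.304e-05, 1.728e-05, 3.456e-05, 6.912e-05]  ψ = [1, 1, 3, 3]  (obs o_3=4)
t=4: δ = [2.074e-06, 1.382e-06, 8.294e-06, 2.765e-06]  ψ = [2, 2, 3, 3]  (obs o_4=0)
t=5: δ = [4.977e-07, 3.318e-07, 3.318e-07, 1.659e-07]  ψ = [2, 2, 2, 2]  (obs o_5=0)
t=6: δ = [2.986e-08, 1.327e-08, 1.991e-08, 5.972e-08]  ψ = [0, 2, 0, 0]  (obs o_6=4)
backtrack: best end state = 3; path = [1, 1, 3, 3, 2, 0, 3]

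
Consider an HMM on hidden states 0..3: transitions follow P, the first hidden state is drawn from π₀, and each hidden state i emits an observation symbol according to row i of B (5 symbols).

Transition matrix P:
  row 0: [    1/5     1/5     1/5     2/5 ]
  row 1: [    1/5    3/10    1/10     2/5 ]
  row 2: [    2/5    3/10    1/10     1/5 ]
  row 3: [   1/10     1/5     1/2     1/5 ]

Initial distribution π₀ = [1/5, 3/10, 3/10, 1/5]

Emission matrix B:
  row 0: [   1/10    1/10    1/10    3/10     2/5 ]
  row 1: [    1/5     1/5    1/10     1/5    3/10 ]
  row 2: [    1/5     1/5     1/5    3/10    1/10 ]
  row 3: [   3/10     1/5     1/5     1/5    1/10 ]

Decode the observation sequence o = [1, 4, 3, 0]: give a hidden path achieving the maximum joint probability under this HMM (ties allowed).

t=0: δ = [2.000e-02, 6.000e-02, 6.000e-02, 4.000e-02]  (obs o_0=1)
t=1: δ = [9.600e-03, 5.400e-03, 2.000e-03, 2.400e-03]  ψ = [2, 1, 3, 1]  (obs o_1=4)
t=2: δ = [5.760e-04, 3.840e-04, 5.760e-04, 7.680e-04]  ψ = [0, 0, 0, 0]  (obs o_2=3)
t=3: δ = [2.304e-05, 3.456e-05, 7.680e-05, 6.912e-05]  ψ = [2, 2, 3, 0]  (obs o_3=0)
backtrack: best end state = 2; path = [2, 0, 3, 2]

path = [2, 0, 3, 2]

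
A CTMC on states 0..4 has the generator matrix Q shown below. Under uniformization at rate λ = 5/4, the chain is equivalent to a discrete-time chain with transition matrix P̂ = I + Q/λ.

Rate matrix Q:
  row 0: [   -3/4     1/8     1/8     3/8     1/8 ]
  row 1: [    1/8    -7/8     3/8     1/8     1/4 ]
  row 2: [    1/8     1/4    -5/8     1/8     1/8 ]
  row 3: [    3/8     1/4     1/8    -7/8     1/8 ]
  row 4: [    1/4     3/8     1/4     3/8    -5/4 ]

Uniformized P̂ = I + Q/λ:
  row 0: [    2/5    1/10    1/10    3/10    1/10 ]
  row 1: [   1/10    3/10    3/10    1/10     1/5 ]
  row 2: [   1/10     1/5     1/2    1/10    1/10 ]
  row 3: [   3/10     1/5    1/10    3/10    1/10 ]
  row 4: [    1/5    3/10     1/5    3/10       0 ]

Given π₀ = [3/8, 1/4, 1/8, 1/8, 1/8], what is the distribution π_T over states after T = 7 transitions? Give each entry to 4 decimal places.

t=0: π = [0.3750, 0.2500, 0.1250, 0.1250, 0.1250]
t=1: π = [0.2500, 0.2000, 0.2125, 0.2250, 0.1125]
t=2: π = [0.2313, 0.2063, 0.2363, 0.2175, 0.1088]
t=3: π = [0.2238, 0.2084, 0.2466, 0.2115, 0.1098]
t=4: π = [0.2204, 0.2094, 0.2513, 0.2090, 0.1099]
t=5: π = [0.2189, 0.2099, 0.2534, 0.2079, 0.1100]
t=6: π = [0.2182, 0.2101, 0.2543, 0.2073, 0.1100]
t=7: π = [0.2179, 0.2102, 0.2548, 0.2071, 0.1100]

π = [0.2179, 0.2102, 0.2548, 0.2071, 0.1100]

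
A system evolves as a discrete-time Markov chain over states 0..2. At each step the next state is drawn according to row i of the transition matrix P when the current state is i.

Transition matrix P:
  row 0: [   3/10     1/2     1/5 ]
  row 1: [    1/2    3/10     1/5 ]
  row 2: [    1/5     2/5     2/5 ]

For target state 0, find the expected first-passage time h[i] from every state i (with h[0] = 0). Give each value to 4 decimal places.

First-step conditioning: h[0] = 0; for i ≠ 0, h[i] = 1 + Σ_k P[i][k]·h[k].
  h[1] = 1 + 3/10·h[1] + 1/5·h[2]
  h[2] = 1 + 2/5·h[1] + 2/5·h[2]
Solving the 2×2 linear system over states ≠ 0 gives exactly h = [0, 40/17, 55/17] (h[0] = 0 is the target).

h = [0.0000, 2.3529, 3.2353]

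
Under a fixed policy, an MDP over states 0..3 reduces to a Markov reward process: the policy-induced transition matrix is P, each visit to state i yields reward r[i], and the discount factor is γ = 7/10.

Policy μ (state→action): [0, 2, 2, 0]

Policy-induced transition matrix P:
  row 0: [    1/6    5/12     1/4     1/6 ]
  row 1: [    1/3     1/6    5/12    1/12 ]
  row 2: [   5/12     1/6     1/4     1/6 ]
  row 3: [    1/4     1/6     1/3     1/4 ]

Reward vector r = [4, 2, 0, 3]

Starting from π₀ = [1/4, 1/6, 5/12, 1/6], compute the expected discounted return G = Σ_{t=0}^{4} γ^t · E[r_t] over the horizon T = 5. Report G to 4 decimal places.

G = 5.6786

t=0: π = [0.2500, 0.1667, 0.4167, 0.1667], E[r] = 1.8333, γ^t·E[r] = 1.833333, running G = 1.833333
t=1: π = [0.3125, 0.2292, 0.2917, 0.1667], E[r] = 2.2083, γ^t·E[r] = 1.545833, running G = 3.379167
t=2: π = [0.2917, 0.2448, 0.3021, 0.1615], E[r] = 2.1406, γ^t·E[r] = 1.048906, running G = 4.428073
t=3: π = [0.2964, 0.2396, 0.3043, 0.1597], E[r] = 2.1441, γ^t·E[r] = 0.735425, running G = 5.163498
t=4: π = [0.2960, 0.2408, 0.3032, 0.1600], E[r] = 2.1455, γ^t·E[r] = 0.515128, running G = 5.678626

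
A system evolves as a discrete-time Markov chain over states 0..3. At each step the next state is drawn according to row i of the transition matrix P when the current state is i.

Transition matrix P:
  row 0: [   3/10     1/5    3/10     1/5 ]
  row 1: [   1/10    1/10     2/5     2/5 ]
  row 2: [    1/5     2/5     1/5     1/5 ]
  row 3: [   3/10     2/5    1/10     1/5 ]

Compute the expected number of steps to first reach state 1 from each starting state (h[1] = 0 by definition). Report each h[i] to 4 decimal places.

First-step conditioning: h[1] = 0; for i ≠ 1, h[i] = 1 + Σ_k P[i][k]·h[k].
  h[0] = 1 + 3/10·h[0] + 3/10·h[2] + 1/5·h[3]
  h[2] = 1 + 1/5·h[0] + 1/5·h[2] + 1/5·h[3]
  h[3] = 1 + 3/10·h[0] + 1/10·h[2] + 1/5·h[3]
Solving the 3×3 linear system over states ≠ 1 gives exactly h = [275/79, 0, 225/79, 230/79] (h[1] = 0 is the target).

h = [3.4810, 0.0000, 2.8481, 2.9114]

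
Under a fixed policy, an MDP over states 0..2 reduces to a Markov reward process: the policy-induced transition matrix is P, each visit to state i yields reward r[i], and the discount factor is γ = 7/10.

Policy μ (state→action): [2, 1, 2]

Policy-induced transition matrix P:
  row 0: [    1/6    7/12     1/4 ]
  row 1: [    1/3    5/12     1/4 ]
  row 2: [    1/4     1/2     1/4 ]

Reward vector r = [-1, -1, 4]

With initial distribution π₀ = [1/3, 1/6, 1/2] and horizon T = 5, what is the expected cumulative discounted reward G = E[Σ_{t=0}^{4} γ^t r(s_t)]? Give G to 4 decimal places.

G = 1.9433

t=0: π = [0.3333, 0.1667, 0.5000], E[r] = 1.5000, γ^t·E[r] = 1.500000, running G = 1.500000
t=1: π = [0.2361, 0.5139, 0.2500], E[r] = 0.2500, γ^t·E[r] = 0.175000, running G = 1.675000
t=2: π = [0.2731, 0.4769, 0.2500], E[r] = 0.2500, γ^t·E[r] = 0.122500, running G = 1.797500
t=3: π = [0.2670, 0.4830, 0.2500], E[r] = 0.2500, γ^t·E[r] = 0.085750, running G = 1.883250
t=4: π = [0.2680, 0.4820, 0.2500], E[r] = 0.2500, γ^t·E[r] = 0.060025, running G = 1.943275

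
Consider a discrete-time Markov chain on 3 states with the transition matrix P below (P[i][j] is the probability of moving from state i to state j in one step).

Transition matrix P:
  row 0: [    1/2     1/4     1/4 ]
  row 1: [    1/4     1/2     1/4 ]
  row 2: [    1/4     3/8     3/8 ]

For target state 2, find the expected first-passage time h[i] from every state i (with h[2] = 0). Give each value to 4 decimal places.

First-step conditioning: h[2] = 0; for i ≠ 2, h[i] = 1 + Σ_k P[i][k]·h[k].
  h[0] = 1 + 1/2·h[0] + 1/4·h[1]
  h[1] = 1 + 1/4·h[0] + 1/2·h[1]
Solving the 2×2 linear system over states ≠ 2 gives exactly h = [4, 4, 0] (h[2] = 0 is the target).

h = [4.0000, 4.0000, 0.0000]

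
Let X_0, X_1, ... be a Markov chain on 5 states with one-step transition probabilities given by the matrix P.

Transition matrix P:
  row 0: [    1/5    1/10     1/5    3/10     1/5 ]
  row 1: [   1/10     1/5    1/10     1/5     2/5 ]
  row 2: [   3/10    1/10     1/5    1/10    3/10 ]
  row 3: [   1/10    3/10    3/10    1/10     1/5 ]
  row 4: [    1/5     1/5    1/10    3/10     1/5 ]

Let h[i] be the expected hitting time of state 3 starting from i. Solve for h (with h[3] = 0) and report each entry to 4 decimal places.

First-step conditioning: h[3] = 0; for i ≠ 3, h[i] = 1 + Σ_k P[i][k]·h[k].
  h[0] = 1 + 1/5·h[0] + 1/10·h[1] + 1/5·h[2] + 1/5·h[4]
  h[1] = 1 + 1/10·h[0] + 1/5·h[1] + 1/10·h[2] + 2/5·h[4]
  h[2] = 1 + 3/10·h[0] + 1/10·h[1] + 1/5·h[2] + 3/10·h[4]
  h[4] = 1 + 1/5·h[0] + 1/5·h[1] + 1/10·h[2] + 1/5·h[4]
Solving the 4×4 linear system over states ≠ 3 gives exactly h = [8900/2259, 9670/2259, 10670/2259, 0, 8800/2259] (h[3] = 0 is the target).

h = [3.9398, 4.2807, 4.7233, 0.0000, 3.8955]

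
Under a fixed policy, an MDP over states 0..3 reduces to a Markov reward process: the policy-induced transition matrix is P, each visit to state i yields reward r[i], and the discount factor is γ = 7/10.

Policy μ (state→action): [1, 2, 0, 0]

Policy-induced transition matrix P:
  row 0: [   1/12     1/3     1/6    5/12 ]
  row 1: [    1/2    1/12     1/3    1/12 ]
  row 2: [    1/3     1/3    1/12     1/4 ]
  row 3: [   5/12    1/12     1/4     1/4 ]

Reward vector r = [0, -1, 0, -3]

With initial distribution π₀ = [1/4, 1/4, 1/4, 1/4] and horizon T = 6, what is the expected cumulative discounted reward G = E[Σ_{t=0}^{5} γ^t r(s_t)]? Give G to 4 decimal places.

G = -2.9348

t=0: π = [0.2500, 0.2500, 0.2500, 0.2500], E[r] = -1.0000, γ^t·E[r] = -1.000000, running G = -1.000000
t=1: π = [0.3333, 0.2083, 0.2083, 0.2500], E[r] = -0.9583, γ^t·E[r] = -0.670833, running G = -1.670833
t=2: π = [0.3056, 0.2188, 0.2049, 0.2708], E[r] = -1.0313, γ^t·E[r] = -0.505313, running G = -2.176146
t=3: π = [0.3160, 0.2109, 0.2086, 0.2645], E[r] = -1.0043, γ^t·E[r] = -0.344489, running G = -2.520635
t=4: π = [0.3115, 0.2145, 0.2065, 0.2675], E[r] = -1.0170, γ^t·E[r] = -0.244182, running G = -2.764816
t=5: π = [0.3135, 0.2128, 0.2075, 0.2662], E[r] = -1.0114, γ^t·E[r] = -0.169980, running G = -2.934796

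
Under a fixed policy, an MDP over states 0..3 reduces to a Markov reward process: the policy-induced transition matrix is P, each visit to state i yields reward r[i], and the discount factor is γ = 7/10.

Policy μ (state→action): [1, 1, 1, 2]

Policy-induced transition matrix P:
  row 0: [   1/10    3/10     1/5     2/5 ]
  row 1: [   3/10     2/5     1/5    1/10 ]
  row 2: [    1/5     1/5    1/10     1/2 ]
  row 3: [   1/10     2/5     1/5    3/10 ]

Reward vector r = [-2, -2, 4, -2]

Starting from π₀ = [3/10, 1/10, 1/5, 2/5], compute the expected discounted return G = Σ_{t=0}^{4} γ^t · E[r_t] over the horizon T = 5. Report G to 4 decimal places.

G = -2.4190

t=0: π = [0.3000, 0.1000, 0.2000, 0.4000], E[r] = -0.8000, γ^t·E[r] = -0.800000, running G = -0.800000
t=1: π = [0.1400, 0.3300, 0.1800, 0.3500], E[r] = -0.9200, γ^t·E[r] = -0.644000, running G = -1.444000
t=2: π = [0.1840, 0.3500, 0.1820, 0.2840], E[r] = -0.9080, γ^t·E[r] = -0.444920, running G = -1.888920
t=3: π = [0.1882, 0.3452, 0.1818, 0.2848], E[r] = -0.9092, γ^t·E[r] = -0.311856, running G = -2.200776
t=4: π = [0.1872, 0.3448, 0.1818, 0.2861], E[r] = -0.9091, γ^t·E[r] = -0.218270, running G = -2.419046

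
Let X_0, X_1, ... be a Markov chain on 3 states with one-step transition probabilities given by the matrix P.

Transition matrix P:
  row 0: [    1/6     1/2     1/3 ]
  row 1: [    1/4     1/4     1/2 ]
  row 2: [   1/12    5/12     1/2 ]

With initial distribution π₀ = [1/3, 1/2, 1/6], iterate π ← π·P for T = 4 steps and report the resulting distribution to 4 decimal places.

π = [0.1579, 0.3686, 0.4735]

t=0: π = [0.3333, 0.5000, 0.1667]
t=1: π = [0.1944, 0.3611, 0.4444]
t=2: π = [0.1597, 0.3727, 0.4676]
t=3: π = [0.1588, 0.3679, 0.4734]
t=4: π = [0.1579, 0.3686, 0.4735]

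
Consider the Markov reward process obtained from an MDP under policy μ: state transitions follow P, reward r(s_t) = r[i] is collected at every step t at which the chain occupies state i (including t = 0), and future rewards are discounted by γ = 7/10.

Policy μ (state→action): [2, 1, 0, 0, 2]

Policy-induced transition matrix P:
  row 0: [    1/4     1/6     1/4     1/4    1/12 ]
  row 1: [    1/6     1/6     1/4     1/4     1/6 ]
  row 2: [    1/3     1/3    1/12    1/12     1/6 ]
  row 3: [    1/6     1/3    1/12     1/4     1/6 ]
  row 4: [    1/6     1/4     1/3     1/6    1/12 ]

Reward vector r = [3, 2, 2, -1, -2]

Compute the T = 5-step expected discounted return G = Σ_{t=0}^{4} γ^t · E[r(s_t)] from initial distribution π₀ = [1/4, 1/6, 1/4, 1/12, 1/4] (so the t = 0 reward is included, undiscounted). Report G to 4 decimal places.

G = 2.9498

t=0: π = [0.2500, 0.1667, 0.2500, 0.0833, 0.2500], E[r] = 1.0000, γ^t·E[r] = 1.000000, running G = 1.000000
t=1: π = [0.2292, 0.2431, 0.2153, 0.1875, 0.1250], E[r] = 1.1667, γ^t·E[r] = 0.816667, running G = 1.816667
t=2: π = [0.2216, 0.2442, 0.1933, 0.2037, 0.1372], E[r] = 1.0619, γ^t·E[r] = 0.520341, running G = 2.337008
t=3: π = [0.2174, 0.2443, 0.1953, 0.2064, 0.1368], E[r] = 1.0512, γ^t·E[r] = 0.360567, running G = 2.697575
t=4: π = [0.2173, 0.2450, 0.1945, 0.2061, 0.1372], E[r] = 1.0505, γ^t·E[r] = 0.252230, running G = 2.949805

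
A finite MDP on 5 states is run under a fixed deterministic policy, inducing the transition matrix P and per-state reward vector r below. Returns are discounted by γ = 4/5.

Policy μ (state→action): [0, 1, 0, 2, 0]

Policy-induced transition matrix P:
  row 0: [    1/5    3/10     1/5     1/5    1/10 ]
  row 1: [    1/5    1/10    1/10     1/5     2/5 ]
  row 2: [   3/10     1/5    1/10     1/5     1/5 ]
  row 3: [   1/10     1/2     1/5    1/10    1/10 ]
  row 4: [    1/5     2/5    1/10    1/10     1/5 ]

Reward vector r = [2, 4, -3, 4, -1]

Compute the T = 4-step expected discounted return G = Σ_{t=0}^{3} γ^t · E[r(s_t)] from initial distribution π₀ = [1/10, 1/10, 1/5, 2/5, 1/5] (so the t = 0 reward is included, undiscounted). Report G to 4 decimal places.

t=0: π = [0.1000, 0.1000, 0.2000, 0.4000, 0.2000], E[r] = 1.4000, γ^t·E[r] = 1.400000, running G = 1.400000
t=1: π = [0.1800, 0.3600, 0.1500, 0.1400, 0.1700], E[r] = 1.7400, γ^t·E[r] = 1.392000, running G = 2.792000
t=2: π = [0.2010, 0.2580, 0.1320, 0.1690, 0.2400], E[r] = 1.4740, γ^t·E[r] = 0.943360, running G = 3.735360
t=3: π = [0.1963, 0.2930, 0.1370, 0.1591, 0.2146], E[r] = 1.5754, γ^t·E[r] = 0.806605, running G = 4.541965

G = 4.5420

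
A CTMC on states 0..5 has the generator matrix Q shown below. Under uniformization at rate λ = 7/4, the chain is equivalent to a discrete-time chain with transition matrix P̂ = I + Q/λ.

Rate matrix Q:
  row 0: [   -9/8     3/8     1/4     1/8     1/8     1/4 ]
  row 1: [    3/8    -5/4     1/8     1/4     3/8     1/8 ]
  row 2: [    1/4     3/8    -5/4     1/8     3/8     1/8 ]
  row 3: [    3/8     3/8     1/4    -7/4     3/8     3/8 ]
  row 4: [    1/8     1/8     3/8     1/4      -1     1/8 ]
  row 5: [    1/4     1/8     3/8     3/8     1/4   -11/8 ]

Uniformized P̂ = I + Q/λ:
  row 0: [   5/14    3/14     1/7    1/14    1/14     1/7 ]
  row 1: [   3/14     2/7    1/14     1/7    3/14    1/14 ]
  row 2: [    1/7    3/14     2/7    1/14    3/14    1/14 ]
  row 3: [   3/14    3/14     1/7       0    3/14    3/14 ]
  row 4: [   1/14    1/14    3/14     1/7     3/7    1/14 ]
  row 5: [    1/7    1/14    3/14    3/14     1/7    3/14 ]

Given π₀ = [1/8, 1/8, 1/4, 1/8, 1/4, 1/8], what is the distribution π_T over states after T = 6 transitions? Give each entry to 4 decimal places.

π = [0.1871, 0.1776, 0.1807, 0.1093, 0.2281, 0.1171]

t=0: π = [0.1250, 0.1250, 0.2500, 0.1250, 0.2500, 0.1250]
t=1: π = [0.1696, 0.1696, 0.1964, 0.1071, 0.2411, 0.1161]
t=2: π = [0.1818, 0.1754, 0.1843, 0.1097, 0.2334, 0.1154]
t=3: π = [0.1855, 0.1770, 0.1816, 0.1093, 0.2301, 0.1166]
t=4: π = [0.1866, 0.1774, 0.1809, 0.1094, 0.2288, 0.1169]
t=5: π = [0.1870, 0.1776, 0.1807, 0.1093, 0.2283, 0.1171]
t=6: π = [0.1871, 0.1776, 0.1807, 0.1093, 0.2281, 0.1171]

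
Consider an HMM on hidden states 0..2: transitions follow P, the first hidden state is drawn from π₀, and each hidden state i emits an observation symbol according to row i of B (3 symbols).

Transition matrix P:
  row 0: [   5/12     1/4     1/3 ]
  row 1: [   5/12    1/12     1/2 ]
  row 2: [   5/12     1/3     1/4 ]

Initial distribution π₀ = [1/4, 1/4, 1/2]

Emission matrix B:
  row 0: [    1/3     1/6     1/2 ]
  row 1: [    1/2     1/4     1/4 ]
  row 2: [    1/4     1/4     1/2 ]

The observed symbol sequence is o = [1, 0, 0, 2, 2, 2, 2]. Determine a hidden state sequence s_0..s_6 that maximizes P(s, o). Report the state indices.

path = [2, 1, 0, 0, 0, 0, 0]

t=0: δ = [4.167e-02, 6.250e-02, 1.250e-01]  (obs o_0=1)
t=1: δ = [1.736e-02, 2.083e-02, 7.812e-03]  ψ = [2, 2, 1]  (obs o_1=0)
t=2: δ = [2.894e-03, 2.170e-03, 2.604e-03]  ψ = [1, 0, 1]  (obs o_2=0)
t=3: δ = [6.028e-04, 2.170e-04, 5.425e-04]  ψ = [0, 2, 1]  (obs o_3=2)
t=4: δ = [1.256e-04, 4.521e-05, 1.005e-04]  ψ = [0, 2, 0]  (obs o_4=2)
t=5: δ = [2.616e-05, 8.372e-06, 2.093e-05]  ψ = [0, 2, 0]  (obs o_5=2)
t=6: δ = [5.451e-06, 1.744e-06, 4.361e-06]  ψ = [0, 2, 0]  (obs o_6=2)
backtrack: best end state = 0; path = [2, 1, 0, 0, 0, 0, 0]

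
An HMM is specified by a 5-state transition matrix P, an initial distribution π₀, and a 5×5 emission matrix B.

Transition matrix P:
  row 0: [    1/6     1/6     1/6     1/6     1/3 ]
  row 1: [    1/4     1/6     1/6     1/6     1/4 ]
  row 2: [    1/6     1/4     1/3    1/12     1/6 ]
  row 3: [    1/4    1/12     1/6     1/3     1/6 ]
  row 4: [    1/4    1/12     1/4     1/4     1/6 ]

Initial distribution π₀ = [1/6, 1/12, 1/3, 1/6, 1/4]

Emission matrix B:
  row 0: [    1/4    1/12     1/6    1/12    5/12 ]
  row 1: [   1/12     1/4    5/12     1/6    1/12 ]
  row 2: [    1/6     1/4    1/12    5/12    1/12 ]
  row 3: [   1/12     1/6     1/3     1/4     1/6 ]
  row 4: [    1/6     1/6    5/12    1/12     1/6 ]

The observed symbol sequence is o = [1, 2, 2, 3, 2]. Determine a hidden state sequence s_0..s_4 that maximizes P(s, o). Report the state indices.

t=0: δ = [1.389e-02, 2.083e-02, 8.333e-02, 2.778e-02, 4.167e-02]  (obs o_0=1)
t=1: δ = [2.315e-03, 8.681e-03, 2.315e-03, 3.472e-03, 5.787e-03]  ψ = [2, 2, 2, 4, 2]  (obs o_1=2)
t=2: δ = [3.617e-04, 6.028e-04, 1.206e-04, 4.823e-04, 9.042e-04]  ψ = [1, 1, 1, 1, 1]  (obs o_2=2)
t=3: δ = [1.884e-05, 1.674e-05, 9.419e-05, 5.651e-05, 1.256e-05]  ψ = [4, 1, 4, 4, 1]  (obs o_3=3)
t=4: δ = [2.616e-06, 9.811e-06, 2.616e-06, 6.279e-06, 6.541e-06]  ψ = [2, 2, 2, 3, 2]  (obs o_4=2)
backtrack: best end state = 1; path = [2, 1, 4, 2, 1]

path = [2, 1, 4, 2, 1]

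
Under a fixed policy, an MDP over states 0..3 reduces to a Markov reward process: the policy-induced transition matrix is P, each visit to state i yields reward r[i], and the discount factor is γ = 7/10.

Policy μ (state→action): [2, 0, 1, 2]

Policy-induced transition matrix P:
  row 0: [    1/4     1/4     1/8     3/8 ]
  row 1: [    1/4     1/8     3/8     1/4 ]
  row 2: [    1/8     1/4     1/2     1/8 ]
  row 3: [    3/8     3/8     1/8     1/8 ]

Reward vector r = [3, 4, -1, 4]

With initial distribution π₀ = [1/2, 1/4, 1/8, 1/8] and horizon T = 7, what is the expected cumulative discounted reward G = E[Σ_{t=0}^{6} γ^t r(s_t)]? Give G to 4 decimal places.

G = 7.8360

t=0: π = [0.5000, 0.2500, 0.1250, 0.1250], E[r] = 2.8750, γ^t·E[r] = 2.875000, running G = 2.875000
t=1: π = [0.2500, 0.2344, 0.2344, 0.2813], E[r] = 2.5781, γ^t·E[r] = 1.804688, running G = 4.679688
t=2: π = [0.2559, 0.2559, 0.2715, 0.2168], E[r] = 2.3867, γ^t·E[r] = 1.169492, running G = 5.849180
t=3: π = [0.2432, 0.2451, 0.2908, 0.2209], E[r] = 2.3030, γ^t·E[r] = 0.789922, running G = 6.639101
t=4: π = [0.2413, 0.2470, 0.2953, 0.2164], E[r] = 2.2821, γ^t·E[r] = 0.547941, running G = 7.187042
t=5: π = [0.2401, 0.2462, 0.2975, 0.2162], E[r] = 2.2724, γ^t·E[r] = 0.381925, running G = 7.568967
t=6: π = [0.2398, 0.2463, 0.2981, 0.2158], E[r] = 2.2696, γ^t·E[r] = 0.267021, running G = 7.835988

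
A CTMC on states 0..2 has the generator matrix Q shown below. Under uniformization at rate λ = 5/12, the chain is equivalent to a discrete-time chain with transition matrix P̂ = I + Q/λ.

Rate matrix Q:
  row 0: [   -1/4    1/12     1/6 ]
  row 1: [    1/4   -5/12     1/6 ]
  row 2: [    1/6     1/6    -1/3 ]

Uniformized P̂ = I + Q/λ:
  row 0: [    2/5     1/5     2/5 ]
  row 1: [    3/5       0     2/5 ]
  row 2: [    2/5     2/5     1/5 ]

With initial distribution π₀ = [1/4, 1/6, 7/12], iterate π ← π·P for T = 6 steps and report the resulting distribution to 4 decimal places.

π = [0.4445, 0.2221, 0.3333]

t=0: π = [0.2500, 0.1667, 0.5833]
t=1: π = [0.4333, 0.2833, 0.2833]
t=2: π = [0.4567, 0.2000, 0.3433]
t=3: π = [0.4400, 0.2287, 0.3313]
t=4: π = [0.4457, 0.2205, 0.3337]
t=5: π = [0.4441, 0.2226, 0.3333]
t=6: π = [0.4445, 0.2221, 0.3333]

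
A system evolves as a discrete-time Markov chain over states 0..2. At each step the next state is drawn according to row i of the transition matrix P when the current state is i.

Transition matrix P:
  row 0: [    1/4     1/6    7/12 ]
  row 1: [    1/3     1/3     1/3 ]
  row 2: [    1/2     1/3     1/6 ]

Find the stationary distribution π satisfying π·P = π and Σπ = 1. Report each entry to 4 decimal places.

π = [0.3636, 0.2727, 0.3636]

Balance equations π_j = Σ_i π_i·P[i][j]:
  π_0 = 1/4·π_0 + 1/3·π_1 + 1/2·π_2
  π_1 = 1/6·π_0 + 1/3·π_1 + 1/3·π_2
  normalize: π_0 + π_1 + π_2 = 1
Solving the linear system gives exactly π = [4/11, 3/11, 4/11].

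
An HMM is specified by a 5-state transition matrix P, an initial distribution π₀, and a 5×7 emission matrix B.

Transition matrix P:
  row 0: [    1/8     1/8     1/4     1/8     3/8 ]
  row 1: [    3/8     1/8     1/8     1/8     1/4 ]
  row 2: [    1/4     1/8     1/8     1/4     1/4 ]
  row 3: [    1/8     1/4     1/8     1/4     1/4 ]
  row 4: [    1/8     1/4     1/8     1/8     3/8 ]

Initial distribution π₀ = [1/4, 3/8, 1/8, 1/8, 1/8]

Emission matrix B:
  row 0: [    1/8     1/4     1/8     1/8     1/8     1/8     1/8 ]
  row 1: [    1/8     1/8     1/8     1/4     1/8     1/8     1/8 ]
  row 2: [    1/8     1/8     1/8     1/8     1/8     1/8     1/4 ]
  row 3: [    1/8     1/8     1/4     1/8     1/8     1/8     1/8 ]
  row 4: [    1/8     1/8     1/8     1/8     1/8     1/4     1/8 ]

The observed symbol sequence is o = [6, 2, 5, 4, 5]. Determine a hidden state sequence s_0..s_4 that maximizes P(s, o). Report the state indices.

t=0: δ = [3.125e-02, 4.688e-02, 3.125e-02, 1.562e-02, 1.562e-02]  (obs o_0=6)
t=1: δ = [2.197e-03, 7.324e-04, 9.766e-04, 1.953e-03, 1.465e-03]  ψ = [1, 1, 0, 2, 0]  (obs o_1=2)
t=2: δ = [3.433e-05, 6.104e-05, 6.866e-05, 6.104e-05, 2.060e-04]  ψ = [0, 3, 0, 3, 0]  (obs o_2=5)
t=3: δ = [3.219e-06, 6.437e-06, 3.219e-06, 3.219e-06, 9.656e-06]  ψ = [4, 4, 4, 4, 4]  (obs o_3=4)
t=4: δ = [3.017e-07, 3.017e-07, 1.509e-07, 1.509e-07, 9.052e-07]  ψ = [1, 4, 4, 4, 4]  (obs o_4=5)
backtrack: best end state = 4; path = [1, 0, 4, 4, 4]

path = [1, 0, 4, 4, 4]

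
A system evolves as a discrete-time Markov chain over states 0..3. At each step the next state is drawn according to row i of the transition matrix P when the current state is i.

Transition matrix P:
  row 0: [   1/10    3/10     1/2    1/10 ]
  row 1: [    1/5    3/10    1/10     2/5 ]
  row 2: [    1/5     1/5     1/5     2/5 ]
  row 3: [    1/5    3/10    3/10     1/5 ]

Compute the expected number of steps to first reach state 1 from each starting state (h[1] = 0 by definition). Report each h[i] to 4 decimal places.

h = [3.7730, 0.0000, 4.0491, 3.7117]

First-step conditioning: h[1] = 0; for i ≠ 1, h[i] = 1 + Σ_k P[i][k]·h[k].
  h[0] = 1 + 1/10·h[0] + 1/2·h[2] + 1/10·h[3]
  h[2] = 1 + 1/5·h[0] + 1/5·h[2] + 2/5·h[3]
  h[3] = 1 + 1/5·h[0] + 3/10·h[2] + 1/5·h[3]
Solving the 3×3 linear system over states ≠ 1 gives exactly h = [615/163, 0, 660/163, 605/163] (h[1] = 0 is the target).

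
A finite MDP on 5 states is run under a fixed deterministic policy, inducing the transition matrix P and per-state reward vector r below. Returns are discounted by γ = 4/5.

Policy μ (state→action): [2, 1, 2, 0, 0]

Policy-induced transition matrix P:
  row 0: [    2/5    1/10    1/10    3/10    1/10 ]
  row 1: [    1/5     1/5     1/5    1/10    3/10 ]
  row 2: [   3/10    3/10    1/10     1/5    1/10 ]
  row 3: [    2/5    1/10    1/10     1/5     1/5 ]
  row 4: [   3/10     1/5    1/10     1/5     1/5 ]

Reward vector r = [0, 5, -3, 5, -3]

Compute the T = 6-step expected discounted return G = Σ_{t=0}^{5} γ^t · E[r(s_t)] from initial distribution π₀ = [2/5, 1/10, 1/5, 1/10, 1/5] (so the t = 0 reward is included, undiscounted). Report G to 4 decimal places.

t=0: π = [0.4000, 0.1000, 0.2000, 0.1000, 0.2000], E[r] = -0.2000, γ^t·E[r] = -0.200000, running G = -0.200000
t=1: π = [0.3400, 0.1700, 0.1100, 0.2300, 0.1500], E[r] = 1.2200, γ^t·E[r] = 0.976000, running G = 0.776000
t=2: π = [0.3400, 0.1540, 0.1170, 0.2170, 0.1720], E[r] = 0.9880, γ^t·E[r] = 0.632320, running G = 1.408320
t=3: π = [0.3403, 0.1560, 0.1154, 0.2186, 0.1697], E[r] = 1.0177, γ^t·E[r] = 0.521062, running G = 1.929382
t=4: π = [0.3403, 0.1557, 0.1156, 0.2184, 0.1700], E[r] = 1.0135, γ^t·E[r] = 0.415134, running G = 2.344516
t=5: π = [0.3403, 0.1557, 0.1156, 0.2185, 0.1700], E[r] = 1.0141, γ^t·E[r] = 0.332312, running G = 2.676829

G = 2.6768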